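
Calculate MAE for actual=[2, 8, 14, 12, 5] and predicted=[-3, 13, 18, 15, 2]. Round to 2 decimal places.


Absolute errors: [5, 5, 4, 3, 3]
Sum of absolute errors = 20
MAE = 20 / 5 = 4.00

4.00


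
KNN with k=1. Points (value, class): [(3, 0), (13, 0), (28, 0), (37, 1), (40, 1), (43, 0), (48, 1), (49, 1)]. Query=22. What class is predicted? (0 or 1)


Distances from query 22:
Point 28 (class 0): distance = 6
K=1 nearest neighbors: classes = [0]
Votes for class 1: 0 / 1
Majority vote => class 0

0


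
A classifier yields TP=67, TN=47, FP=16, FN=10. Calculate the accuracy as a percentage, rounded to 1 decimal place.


Accuracy = (TP + TN) / (TP + TN + FP + FN) * 100
= (67 + 47) / (67 + 47 + 16 + 10)
= 114 / 140
= 0.8143
= 81.4%

81.4


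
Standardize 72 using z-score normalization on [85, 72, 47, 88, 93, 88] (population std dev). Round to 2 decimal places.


Mean = (85 + 72 + 47 + 88 + 93 + 88) / 6 = 78.8333
Variance = sum((x_i - mean)^2) / n = 244.4722
Std = sqrt(244.4722) = 15.6356
Z = (x - mean) / std
= (72 - 78.8333) / 15.6356
= -6.8333 / 15.6356
= -0.44

-0.44


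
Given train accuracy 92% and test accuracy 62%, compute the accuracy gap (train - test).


Gap = train_accuracy - test_accuracy
= 92 - 62
= 30%
This large gap strongly indicates overfitting.

30


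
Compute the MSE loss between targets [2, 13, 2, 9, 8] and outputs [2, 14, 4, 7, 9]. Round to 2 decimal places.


Differences: [0, -1, -2, 2, -1]
Squared errors: [0, 1, 4, 4, 1]
Sum of squared errors = 10
MSE = 10 / 5 = 2.00

2.00


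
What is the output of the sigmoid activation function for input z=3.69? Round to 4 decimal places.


sigmoid(z) = 1 / (1 + exp(-z))
exp(-(3.69)) = exp(-3.69) = 0.025
1 + 0.025 = 1.025
1 / 1.025 = 0.9756

0.9756


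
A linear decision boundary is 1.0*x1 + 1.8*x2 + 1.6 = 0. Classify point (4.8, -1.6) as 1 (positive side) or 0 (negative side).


Compute 1.0 * 4.8 + 1.8 * -1.6 + 1.6
= 4.8 + -2.88 + 1.6
= 3.52
Since 3.52 >= 0, the point is on the positive side.

1


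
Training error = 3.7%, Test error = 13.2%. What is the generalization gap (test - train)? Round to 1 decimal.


Generalization gap = test_error - train_error
= 13.2 - 3.7
= 9.5%
A moderate gap.

9.5


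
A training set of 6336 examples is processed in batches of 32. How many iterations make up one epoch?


Iterations per epoch = dataset_size / batch_size
= 6336 / 32
= 198

198


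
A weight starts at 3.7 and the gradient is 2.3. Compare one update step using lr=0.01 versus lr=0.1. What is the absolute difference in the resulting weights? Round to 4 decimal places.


With lr=0.01: w_new = 3.7 - 0.01 * 2.3 = 3.677
With lr=0.1: w_new = 3.7 - 0.1 * 2.3 = 3.47
Absolute difference = |3.677 - 3.47|
= 0.2070

0.2070


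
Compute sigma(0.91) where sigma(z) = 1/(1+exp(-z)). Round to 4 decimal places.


sigmoid(z) = 1 / (1 + exp(-z))
exp(-(0.91)) = exp(-0.91) = 0.4025
1 + 0.4025 = 1.4025
1 / 1.4025 = 0.7130

0.7130


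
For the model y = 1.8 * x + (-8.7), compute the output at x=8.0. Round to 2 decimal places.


y = 1.8 * 8.0 + (-8.7)
= 14.4 + (-8.7)
= 5.70

5.70


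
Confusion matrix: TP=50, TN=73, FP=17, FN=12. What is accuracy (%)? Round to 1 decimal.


Accuracy = (TP + TN) / (TP + TN + FP + FN) * 100
= (50 + 73) / (50 + 73 + 17 + 12)
= 123 / 152
= 0.8092
= 80.9%

80.9


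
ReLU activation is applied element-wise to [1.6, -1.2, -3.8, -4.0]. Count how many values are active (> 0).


ReLU(x) = max(0, x) for each element:
ReLU(1.6) = 1.6
ReLU(-1.2) = 0
ReLU(-3.8) = 0
ReLU(-4.0) = 0
Active neurons (>0): 1

1


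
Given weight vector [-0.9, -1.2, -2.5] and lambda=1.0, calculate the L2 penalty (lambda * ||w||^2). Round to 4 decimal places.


Squaring each weight:
(-0.9)^2 = 0.81
(-1.2)^2 = 1.44
(-2.5)^2 = 6.25
Sum of squares = 8.5
Penalty = 1.0 * 8.5 = 8.5000

8.5000


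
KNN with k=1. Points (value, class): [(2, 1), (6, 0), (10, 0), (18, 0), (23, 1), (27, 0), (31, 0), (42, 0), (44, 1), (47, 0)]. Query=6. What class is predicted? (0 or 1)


Distances from query 6:
Point 6 (class 0): distance = 0
K=1 nearest neighbors: classes = [0]
Votes for class 1: 0 / 1
Majority vote => class 0

0


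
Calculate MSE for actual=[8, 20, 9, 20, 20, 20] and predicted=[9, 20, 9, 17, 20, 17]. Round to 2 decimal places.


Differences: [-1, 0, 0, 3, 0, 3]
Squared errors: [1, 0, 0, 9, 0, 9]
Sum of squared errors = 19
MSE = 19 / 6 = 3.17

3.17


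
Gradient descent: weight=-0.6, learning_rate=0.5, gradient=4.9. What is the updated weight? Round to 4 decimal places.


w_new = w_old - lr * gradient
= -0.6 - 0.5 * 4.9
= -0.6 - (2.45)
= -3.0500

-3.0500


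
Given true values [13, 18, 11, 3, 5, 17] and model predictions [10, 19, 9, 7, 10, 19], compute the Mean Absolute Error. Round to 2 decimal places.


Absolute errors: [3, 1, 2, 4, 5, 2]
Sum of absolute errors = 17
MAE = 17 / 6 = 2.83

2.83


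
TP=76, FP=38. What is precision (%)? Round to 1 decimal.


Precision = TP / (TP + FP) * 100
= 76 / (76 + 38)
= 76 / 114
= 0.6667
= 66.7%

66.7


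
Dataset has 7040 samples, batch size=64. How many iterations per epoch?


Iterations per epoch = dataset_size / batch_size
= 7040 / 64
= 110

110


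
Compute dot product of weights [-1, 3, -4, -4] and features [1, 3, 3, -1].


Element-wise products:
-1 * 1 = -1
3 * 3 = 9
-4 * 3 = -12
-4 * -1 = 4
Sum = -1 + 9 + -12 + 4
= 0

0


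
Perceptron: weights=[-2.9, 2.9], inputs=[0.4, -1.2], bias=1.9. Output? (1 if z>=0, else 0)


z = w . x + b
= -2.9*0.4 + 2.9*-1.2 + 1.9
= -1.16 + -3.48 + 1.9
= -4.64 + 1.9
= -2.74
Since z = -2.74 < 0, output = 0

0


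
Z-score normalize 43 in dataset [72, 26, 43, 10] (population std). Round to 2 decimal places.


Mean = (72 + 26 + 43 + 10) / 4 = 37.75
Variance = sum((x_i - mean)^2) / n = 527.1875
Std = sqrt(527.1875) = 22.9606
Z = (x - mean) / std
= (43 - 37.75) / 22.9606
= 5.25 / 22.9606
= 0.23

0.23


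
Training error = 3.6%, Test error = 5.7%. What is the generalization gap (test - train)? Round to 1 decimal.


Generalization gap = test_error - train_error
= 5.7 - 3.6
= 2.1%
A moderate gap.

2.1


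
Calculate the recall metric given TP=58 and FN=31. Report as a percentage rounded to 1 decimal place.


Recall = TP / (TP + FN) * 100
= 58 / (58 + 31)
= 58 / 89
= 0.6517
= 65.2%

65.2


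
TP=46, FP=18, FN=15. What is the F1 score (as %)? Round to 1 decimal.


Precision = TP / (TP + FP) = 46 / 64 = 0.7188
Recall = TP / (TP + FN) = 46 / 61 = 0.7541
F1 = 2 * P * R / (P + R)
= 2 * 0.7188 * 0.7541 / (0.7188 + 0.7541)
= 1.084 / 1.4728
= 0.736
As percentage: 73.6%

73.6


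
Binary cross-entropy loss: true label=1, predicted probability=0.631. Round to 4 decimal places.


For y=1: Loss = -log(p)
= -log(0.631)
= -(-0.4604)
= 0.4604

0.4604


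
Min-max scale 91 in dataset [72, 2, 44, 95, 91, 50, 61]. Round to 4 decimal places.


Min = 2, Max = 95
Range = 95 - 2 = 93
Scaled = (x - min) / (max - min)
= (91 - 2) / 93
= 89 / 93
= 0.9570

0.9570


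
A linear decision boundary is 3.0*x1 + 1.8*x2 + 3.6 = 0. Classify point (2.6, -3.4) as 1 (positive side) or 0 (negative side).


Compute 3.0 * 2.6 + 1.8 * -3.4 + 3.6
= 7.8 + -6.12 + 3.6
= 5.28
Since 5.28 >= 0, the point is on the positive side.

1


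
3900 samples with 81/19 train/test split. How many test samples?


Train samples = 3900 * 81% = 3159
Test samples = 3900 - 3159
= 741

741


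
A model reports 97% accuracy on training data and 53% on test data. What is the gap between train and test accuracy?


Gap = train_accuracy - test_accuracy
= 97 - 53
= 44%
This large gap strongly indicates overfitting.

44


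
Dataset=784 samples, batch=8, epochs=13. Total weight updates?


Iterations per epoch = 784 / 8 = 98
Total updates = iterations_per_epoch * epochs
= 98 * 13
= 1274

1274


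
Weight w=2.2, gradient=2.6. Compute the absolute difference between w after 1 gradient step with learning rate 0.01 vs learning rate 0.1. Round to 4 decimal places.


With lr=0.01: w_new = 2.2 - 0.01 * 2.6 = 2.174
With lr=0.1: w_new = 2.2 - 0.1 * 2.6 = 1.94
Absolute difference = |2.174 - 1.94|
= 0.2340

0.2340


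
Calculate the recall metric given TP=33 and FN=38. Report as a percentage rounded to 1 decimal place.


Recall = TP / (TP + FN) * 100
= 33 / (33 + 38)
= 33 / 71
= 0.4648
= 46.5%

46.5


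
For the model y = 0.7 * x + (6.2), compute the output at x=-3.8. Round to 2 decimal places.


y = 0.7 * -3.8 + (6.2)
= -2.66 + (6.2)
= 3.54

3.54


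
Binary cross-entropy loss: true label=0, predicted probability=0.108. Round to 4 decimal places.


For y=0: Loss = -log(1-p)
= -log(1 - 0.108)
= -log(0.892)
= -(-0.1143)
= 0.1143

0.1143


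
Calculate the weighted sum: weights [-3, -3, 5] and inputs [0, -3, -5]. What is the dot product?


Element-wise products:
-3 * 0 = 0
-3 * -3 = 9
5 * -5 = -25
Sum = 0 + 9 + -25
= -16

-16


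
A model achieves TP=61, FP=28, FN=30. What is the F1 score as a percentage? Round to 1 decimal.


Precision = TP / (TP + FP) = 61 / 89 = 0.6854
Recall = TP / (TP + FN) = 61 / 91 = 0.6703
F1 = 2 * P * R / (P + R)
= 2 * 0.6854 * 0.6703 / (0.6854 + 0.6703)
= 0.9189 / 1.3557
= 0.6778
As percentage: 67.8%

67.8


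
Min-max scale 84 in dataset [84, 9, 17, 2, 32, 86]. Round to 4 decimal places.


Min = 2, Max = 86
Range = 86 - 2 = 84
Scaled = (x - min) / (max - min)
= (84 - 2) / 84
= 82 / 84
= 0.9762

0.9762


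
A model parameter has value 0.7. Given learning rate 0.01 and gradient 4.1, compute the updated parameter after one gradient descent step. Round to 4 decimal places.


w_new = w_old - lr * gradient
= 0.7 - 0.01 * 4.1
= 0.7 - (0.041)
= 0.6590

0.6590


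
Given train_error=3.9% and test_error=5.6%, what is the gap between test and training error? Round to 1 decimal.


Generalization gap = test_error - train_error
= 5.6 - 3.9
= 1.7%
A small gap suggests good generalization.

1.7


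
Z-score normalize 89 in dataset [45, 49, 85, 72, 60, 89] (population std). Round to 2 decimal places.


Mean = (45 + 49 + 85 + 72 + 60 + 89) / 6 = 66.6667
Variance = sum((x_i - mean)^2) / n = 281.5556
Std = sqrt(281.5556) = 16.7796
Z = (x - mean) / std
= (89 - 66.6667) / 16.7796
= 22.3333 / 16.7796
= 1.33

1.33


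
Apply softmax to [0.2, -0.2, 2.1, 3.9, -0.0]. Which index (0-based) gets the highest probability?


Softmax is a monotonic transformation, so it preserves the argmax.
We need to find the index of the maximum logit.
Index 0: 0.2
Index 1: -0.2
Index 2: 2.1
Index 3: 3.9
Index 4: -0.0
Maximum logit = 3.9 at index 3

3


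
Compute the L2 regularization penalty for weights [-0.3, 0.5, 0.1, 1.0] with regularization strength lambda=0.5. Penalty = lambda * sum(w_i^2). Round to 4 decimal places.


Squaring each weight:
(-0.3)^2 = 0.09
0.5^2 = 0.25
0.1^2 = 0.01
1.0^2 = 1.0
Sum of squares = 1.35
Penalty = 0.5 * 1.35 = 0.6750

0.6750


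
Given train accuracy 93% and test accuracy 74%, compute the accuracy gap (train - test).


Gap = train_accuracy - test_accuracy
= 93 - 74
= 19%
This gap suggests the model is overfitting.

19


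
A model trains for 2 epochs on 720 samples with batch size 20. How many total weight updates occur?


Iterations per epoch = 720 / 20 = 36
Total updates = iterations_per_epoch * epochs
= 36 * 2
= 72

72


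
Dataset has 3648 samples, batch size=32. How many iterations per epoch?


Iterations per epoch = dataset_size / batch_size
= 3648 / 32
= 114

114


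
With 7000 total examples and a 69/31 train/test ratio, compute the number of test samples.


Train samples = 7000 * 69% = 4830
Test samples = 7000 - 4830
= 2170

2170


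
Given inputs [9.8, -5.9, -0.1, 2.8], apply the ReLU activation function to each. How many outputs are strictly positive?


ReLU(x) = max(0, x) for each element:
ReLU(9.8) = 9.8
ReLU(-5.9) = 0
ReLU(-0.1) = 0
ReLU(2.8) = 2.8
Active neurons (>0): 2

2


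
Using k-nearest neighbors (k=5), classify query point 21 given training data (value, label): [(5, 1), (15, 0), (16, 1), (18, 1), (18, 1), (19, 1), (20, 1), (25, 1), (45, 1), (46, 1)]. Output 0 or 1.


Distances from query 21:
Point 20 (class 1): distance = 1
Point 19 (class 1): distance = 2
Point 18 (class 1): distance = 3
Point 18 (class 1): distance = 3
Point 25 (class 1): distance = 4
K=5 nearest neighbors: classes = [1, 1, 1, 1, 1]
Votes for class 1: 5 / 5
Majority vote => class 1

1


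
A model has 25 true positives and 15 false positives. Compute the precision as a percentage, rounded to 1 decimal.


Precision = TP / (TP + FP) * 100
= 25 / (25 + 15)
= 25 / 40
= 0.625
= 62.5%

62.5


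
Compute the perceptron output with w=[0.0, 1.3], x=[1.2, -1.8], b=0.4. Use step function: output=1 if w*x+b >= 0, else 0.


z = w . x + b
= 0.0*1.2 + 1.3*-1.8 + 0.4
= 0.0 + -2.34 + 0.4
= -2.34 + 0.4
= -1.94
Since z = -1.94 < 0, output = 0

0


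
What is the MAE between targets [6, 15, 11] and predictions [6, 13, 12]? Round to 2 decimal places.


Absolute errors: [0, 2, 1]
Sum of absolute errors = 3
MAE = 3 / 3 = 1.00

1.00


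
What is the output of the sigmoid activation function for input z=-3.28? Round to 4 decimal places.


sigmoid(z) = 1 / (1 + exp(-z))
exp(-(-3.28)) = exp(3.28) = 26.5758
1 + 26.5758 = 27.5758
1 / 27.5758 = 0.0363

0.0363


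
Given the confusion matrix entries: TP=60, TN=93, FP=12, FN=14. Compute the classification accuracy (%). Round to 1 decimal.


Accuracy = (TP + TN) / (TP + TN + FP + FN) * 100
= (60 + 93) / (60 + 93 + 12 + 14)
= 153 / 179
= 0.8547
= 85.5%

85.5


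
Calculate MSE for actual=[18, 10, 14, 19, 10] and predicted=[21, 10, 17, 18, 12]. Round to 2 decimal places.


Differences: [-3, 0, -3, 1, -2]
Squared errors: [9, 0, 9, 1, 4]
Sum of squared errors = 23
MSE = 23 / 5 = 4.60

4.60


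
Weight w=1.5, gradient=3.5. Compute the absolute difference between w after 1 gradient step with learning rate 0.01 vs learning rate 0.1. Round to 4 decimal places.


With lr=0.01: w_new = 1.5 - 0.01 * 3.5 = 1.465
With lr=0.1: w_new = 1.5 - 0.1 * 3.5 = 1.15
Absolute difference = |1.465 - 1.15|
= 0.3150

0.3150


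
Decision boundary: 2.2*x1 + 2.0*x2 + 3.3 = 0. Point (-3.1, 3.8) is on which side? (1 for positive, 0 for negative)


Compute 2.2 * -3.1 + 2.0 * 3.8 + 3.3
= -6.82 + 7.6 + 3.3
= 4.08
Since 4.08 >= 0, the point is on the positive side.

1


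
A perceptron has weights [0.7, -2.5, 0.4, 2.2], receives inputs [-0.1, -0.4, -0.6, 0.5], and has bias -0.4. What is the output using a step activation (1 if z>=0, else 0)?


z = w . x + b
= 0.7*-0.1 + -2.5*-0.4 + 0.4*-0.6 + 2.2*0.5 + -0.4
= -0.07 + 1.0 + -0.24 + 1.1 + -0.4
= 1.79 + -0.4
= 1.39
Since z = 1.39 >= 0, output = 1

1


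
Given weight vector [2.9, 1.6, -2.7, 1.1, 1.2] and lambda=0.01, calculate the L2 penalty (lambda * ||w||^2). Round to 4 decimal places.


Squaring each weight:
2.9^2 = 8.41
1.6^2 = 2.56
(-2.7)^2 = 7.29
1.1^2 = 1.21
1.2^2 = 1.44
Sum of squares = 20.91
Penalty = 0.01 * 20.91 = 0.2091

0.2091


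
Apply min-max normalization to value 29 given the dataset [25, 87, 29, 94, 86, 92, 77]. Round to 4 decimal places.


Min = 25, Max = 94
Range = 94 - 25 = 69
Scaled = (x - min) / (max - min)
= (29 - 25) / 69
= 4 / 69
= 0.0580

0.0580


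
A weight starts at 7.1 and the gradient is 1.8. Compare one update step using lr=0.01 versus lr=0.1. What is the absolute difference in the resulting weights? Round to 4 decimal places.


With lr=0.01: w_new = 7.1 - 0.01 * 1.8 = 7.082
With lr=0.1: w_new = 7.1 - 0.1 * 1.8 = 6.92
Absolute difference = |7.082 - 6.92|
= 0.1620

0.1620


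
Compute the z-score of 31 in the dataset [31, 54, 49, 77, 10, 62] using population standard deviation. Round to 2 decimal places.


Mean = (31 + 54 + 49 + 77 + 10 + 62) / 6 = 47.1667
Variance = sum((x_i - mean)^2) / n = 467.1389
Std = sqrt(467.1389) = 21.6134
Z = (x - mean) / std
= (31 - 47.1667) / 21.6134
= -16.1667 / 21.6134
= -0.75

-0.75


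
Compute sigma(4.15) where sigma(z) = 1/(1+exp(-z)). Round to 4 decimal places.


sigmoid(z) = 1 / (1 + exp(-z))
exp(-(4.15)) = exp(-4.15) = 0.0158
1 + 0.0158 = 1.0158
1 / 1.0158 = 0.9845

0.9845


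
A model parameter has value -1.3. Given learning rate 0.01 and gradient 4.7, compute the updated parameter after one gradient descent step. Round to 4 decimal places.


w_new = w_old - lr * gradient
= -1.3 - 0.01 * 4.7
= -1.3 - (0.047)
= -1.3470

-1.3470


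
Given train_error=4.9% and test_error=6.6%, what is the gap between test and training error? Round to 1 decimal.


Generalization gap = test_error - train_error
= 6.6 - 4.9
= 1.7%
A small gap suggests good generalization.

1.7


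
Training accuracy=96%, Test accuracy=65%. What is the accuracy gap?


Gap = train_accuracy - test_accuracy
= 96 - 65
= 31%
This large gap strongly indicates overfitting.

31


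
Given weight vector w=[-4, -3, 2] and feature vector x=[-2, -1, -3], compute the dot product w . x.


Element-wise products:
-4 * -2 = 8
-3 * -1 = 3
2 * -3 = -6
Sum = 8 + 3 + -6
= 5

5


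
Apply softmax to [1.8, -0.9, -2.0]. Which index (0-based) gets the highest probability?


Softmax is a monotonic transformation, so it preserves the argmax.
We need to find the index of the maximum logit.
Index 0: 1.8
Index 1: -0.9
Index 2: -2.0
Maximum logit = 1.8 at index 0

0


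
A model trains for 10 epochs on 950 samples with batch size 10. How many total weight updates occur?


Iterations per epoch = 950 / 10 = 95
Total updates = iterations_per_epoch * epochs
= 95 * 10
= 950

950


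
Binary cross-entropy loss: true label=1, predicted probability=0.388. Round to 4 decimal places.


For y=1: Loss = -log(p)
= -log(0.388)
= -(-0.9467)
= 0.9467

0.9467


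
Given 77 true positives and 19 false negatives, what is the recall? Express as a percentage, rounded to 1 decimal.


Recall = TP / (TP + FN) * 100
= 77 / (77 + 19)
= 77 / 96
= 0.8021
= 80.2%

80.2


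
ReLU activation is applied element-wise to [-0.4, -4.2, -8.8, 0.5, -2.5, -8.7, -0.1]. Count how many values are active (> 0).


ReLU(x) = max(0, x) for each element:
ReLU(-0.4) = 0
ReLU(-4.2) = 0
ReLU(-8.8) = 0
ReLU(0.5) = 0.5
ReLU(-2.5) = 0
ReLU(-8.7) = 0
ReLU(-0.1) = 0
Active neurons (>0): 1

1


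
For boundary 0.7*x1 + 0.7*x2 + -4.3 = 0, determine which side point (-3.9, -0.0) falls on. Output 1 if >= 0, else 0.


Compute 0.7 * -3.9 + 0.7 * -0.0 + -4.3
= -2.73 + -0.0 + -4.3
= -7.03
Since -7.03 < 0, the point is on the negative side.

0


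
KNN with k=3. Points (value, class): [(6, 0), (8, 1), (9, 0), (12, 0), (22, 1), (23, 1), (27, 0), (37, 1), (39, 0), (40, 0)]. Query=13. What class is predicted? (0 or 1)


Distances from query 13:
Point 12 (class 0): distance = 1
Point 9 (class 0): distance = 4
Point 8 (class 1): distance = 5
K=3 nearest neighbors: classes = [0, 0, 1]
Votes for class 1: 1 / 3
Majority vote => class 0

0


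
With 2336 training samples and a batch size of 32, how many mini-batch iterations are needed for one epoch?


Iterations per epoch = dataset_size / batch_size
= 2336 / 32
= 73

73


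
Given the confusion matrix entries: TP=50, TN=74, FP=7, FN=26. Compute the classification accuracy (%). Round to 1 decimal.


Accuracy = (TP + TN) / (TP + TN + FP + FN) * 100
= (50 + 74) / (50 + 74 + 7 + 26)
= 124 / 157
= 0.7898
= 79.0%

79.0


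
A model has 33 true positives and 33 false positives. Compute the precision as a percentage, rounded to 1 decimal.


Precision = TP / (TP + FP) * 100
= 33 / (33 + 33)
= 33 / 66
= 0.5
= 50.0%

50.0


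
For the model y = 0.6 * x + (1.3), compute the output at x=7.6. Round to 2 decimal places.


y = 0.6 * 7.6 + (1.3)
= 4.56 + (1.3)
= 5.86

5.86


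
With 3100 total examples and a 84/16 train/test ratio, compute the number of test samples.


Train samples = 3100 * 84% = 2604
Test samples = 3100 - 2604
= 496

496


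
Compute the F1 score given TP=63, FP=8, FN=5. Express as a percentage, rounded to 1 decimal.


Precision = TP / (TP + FP) = 63 / 71 = 0.8873
Recall = TP / (TP + FN) = 63 / 68 = 0.9265
F1 = 2 * P * R / (P + R)
= 2 * 0.8873 * 0.9265 / (0.8873 + 0.9265)
= 1.6442 / 1.8138
= 0.9065
As percentage: 90.6%

90.6


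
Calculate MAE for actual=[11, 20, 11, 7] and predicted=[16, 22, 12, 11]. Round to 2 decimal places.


Absolute errors: [5, 2, 1, 4]
Sum of absolute errors = 12
MAE = 12 / 4 = 3.00

3.00


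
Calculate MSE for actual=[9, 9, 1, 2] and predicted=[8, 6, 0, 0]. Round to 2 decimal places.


Differences: [1, 3, 1, 2]
Squared errors: [1, 9, 1, 4]
Sum of squared errors = 15
MSE = 15 / 4 = 3.75

3.75


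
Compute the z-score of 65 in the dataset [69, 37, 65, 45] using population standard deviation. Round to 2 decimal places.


Mean = (69 + 37 + 65 + 45) / 4 = 54.0
Variance = sum((x_i - mean)^2) / n = 179.0
Std = sqrt(179.0) = 13.3791
Z = (x - mean) / std
= (65 - 54.0) / 13.3791
= 11.0 / 13.3791
= 0.82

0.82


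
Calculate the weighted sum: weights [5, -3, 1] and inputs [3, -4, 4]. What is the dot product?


Element-wise products:
5 * 3 = 15
-3 * -4 = 12
1 * 4 = 4
Sum = 15 + 12 + 4
= 31

31


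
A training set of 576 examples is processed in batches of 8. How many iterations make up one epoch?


Iterations per epoch = dataset_size / batch_size
= 576 / 8
= 72

72


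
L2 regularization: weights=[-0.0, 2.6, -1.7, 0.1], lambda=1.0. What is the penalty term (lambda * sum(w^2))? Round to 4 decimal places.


Squaring each weight:
(-0.0)^2 = 0.0
2.6^2 = 6.76
(-1.7)^2 = 2.89
0.1^2 = 0.01
Sum of squares = 9.66
Penalty = 1.0 * 9.66 = 9.6600

9.6600


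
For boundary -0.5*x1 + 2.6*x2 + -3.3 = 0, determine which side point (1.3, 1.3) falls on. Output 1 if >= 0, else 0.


Compute -0.5 * 1.3 + 2.6 * 1.3 + -3.3
= -0.65 + 3.38 + -3.3
= -0.57
Since -0.57 < 0, the point is on the negative side.

0


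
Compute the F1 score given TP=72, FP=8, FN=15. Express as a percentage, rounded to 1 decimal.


Precision = TP / (TP + FP) = 72 / 80 = 0.9
Recall = TP / (TP + FN) = 72 / 87 = 0.8276
F1 = 2 * P * R / (P + R)
= 2 * 0.9 * 0.8276 / (0.9 + 0.8276)
= 1.4897 / 1.7276
= 0.8623
As percentage: 86.2%

86.2


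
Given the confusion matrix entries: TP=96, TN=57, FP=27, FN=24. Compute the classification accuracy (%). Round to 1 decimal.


Accuracy = (TP + TN) / (TP + TN + FP + FN) * 100
= (96 + 57) / (96 + 57 + 27 + 24)
= 153 / 204
= 0.75
= 75.0%

75.0


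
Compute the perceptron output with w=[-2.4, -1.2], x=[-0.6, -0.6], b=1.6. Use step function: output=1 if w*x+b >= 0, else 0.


z = w . x + b
= -2.4*-0.6 + -1.2*-0.6 + 1.6
= 1.44 + 0.72 + 1.6
= 2.16 + 1.6
= 3.76
Since z = 3.76 >= 0, output = 1

1


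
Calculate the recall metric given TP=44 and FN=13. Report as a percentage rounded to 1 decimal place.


Recall = TP / (TP + FN) * 100
= 44 / (44 + 13)
= 44 / 57
= 0.7719
= 77.2%

77.2


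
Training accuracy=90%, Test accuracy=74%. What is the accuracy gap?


Gap = train_accuracy - test_accuracy
= 90 - 74
= 16%
This gap suggests the model is overfitting.

16


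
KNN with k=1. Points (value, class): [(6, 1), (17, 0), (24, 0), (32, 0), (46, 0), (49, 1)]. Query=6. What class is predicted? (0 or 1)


Distances from query 6:
Point 6 (class 1): distance = 0
K=1 nearest neighbors: classes = [1]
Votes for class 1: 1 / 1
Majority vote => class 1

1


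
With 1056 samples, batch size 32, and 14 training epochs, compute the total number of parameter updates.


Iterations per epoch = 1056 / 32 = 33
Total updates = iterations_per_epoch * epochs
= 33 * 14
= 462

462


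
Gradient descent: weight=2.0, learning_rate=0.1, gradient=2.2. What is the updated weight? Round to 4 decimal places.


w_new = w_old - lr * gradient
= 2.0 - 0.1 * 2.2
= 2.0 - (0.22)
= 1.7800

1.7800


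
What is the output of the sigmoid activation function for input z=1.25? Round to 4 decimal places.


sigmoid(z) = 1 / (1 + exp(-z))
exp(-(1.25)) = exp(-1.25) = 0.2865
1 + 0.2865 = 1.2865
1 / 1.2865 = 0.7773

0.7773


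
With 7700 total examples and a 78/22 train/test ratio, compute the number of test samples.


Train samples = 7700 * 78% = 6006
Test samples = 7700 - 6006
= 1694

1694


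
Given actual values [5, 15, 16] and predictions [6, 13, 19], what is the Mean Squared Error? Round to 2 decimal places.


Differences: [-1, 2, -3]
Squared errors: [1, 4, 9]
Sum of squared errors = 14
MSE = 14 / 3 = 4.67

4.67


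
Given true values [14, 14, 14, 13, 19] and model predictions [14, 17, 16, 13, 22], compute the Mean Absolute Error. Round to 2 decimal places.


Absolute errors: [0, 3, 2, 0, 3]
Sum of absolute errors = 8
MAE = 8 / 5 = 1.60

1.60


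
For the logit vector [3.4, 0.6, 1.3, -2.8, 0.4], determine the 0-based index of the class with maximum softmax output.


Softmax is a monotonic transformation, so it preserves the argmax.
We need to find the index of the maximum logit.
Index 0: 3.4
Index 1: 0.6
Index 2: 1.3
Index 3: -2.8
Index 4: 0.4
Maximum logit = 3.4 at index 0

0


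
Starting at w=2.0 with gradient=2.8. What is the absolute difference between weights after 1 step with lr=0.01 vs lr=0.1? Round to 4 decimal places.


With lr=0.01: w_new = 2.0 - 0.01 * 2.8 = 1.972
With lr=0.1: w_new = 2.0 - 0.1 * 2.8 = 1.72
Absolute difference = |1.972 - 1.72|
= 0.2520

0.2520


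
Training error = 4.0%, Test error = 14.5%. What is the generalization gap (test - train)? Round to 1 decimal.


Generalization gap = test_error - train_error
= 14.5 - 4.0
= 10.5%
A large gap suggests overfitting.

10.5


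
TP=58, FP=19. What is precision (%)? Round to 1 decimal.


Precision = TP / (TP + FP) * 100
= 58 / (58 + 19)
= 58 / 77
= 0.7532
= 75.3%

75.3


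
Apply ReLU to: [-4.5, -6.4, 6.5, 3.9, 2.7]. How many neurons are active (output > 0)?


ReLU(x) = max(0, x) for each element:
ReLU(-4.5) = 0
ReLU(-6.4) = 0
ReLU(6.5) = 6.5
ReLU(3.9) = 3.9
ReLU(2.7) = 2.7
Active neurons (>0): 3

3


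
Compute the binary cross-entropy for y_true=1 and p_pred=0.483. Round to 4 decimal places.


For y=1: Loss = -log(p)
= -log(0.483)
= -(-0.7277)
= 0.7277

0.7277


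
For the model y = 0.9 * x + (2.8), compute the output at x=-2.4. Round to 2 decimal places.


y = 0.9 * -2.4 + (2.8)
= -2.16 + (2.8)
= 0.64

0.64


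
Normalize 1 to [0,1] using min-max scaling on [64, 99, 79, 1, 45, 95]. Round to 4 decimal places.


Min = 1, Max = 99
Range = 99 - 1 = 98
Scaled = (x - min) / (max - min)
= (1 - 1) / 98
= 0 / 98
= 0.0000

0.0000


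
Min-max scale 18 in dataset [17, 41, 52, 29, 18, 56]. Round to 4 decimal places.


Min = 17, Max = 56
Range = 56 - 17 = 39
Scaled = (x - min) / (max - min)
= (18 - 17) / 39
= 1 / 39
= 0.0256

0.0256


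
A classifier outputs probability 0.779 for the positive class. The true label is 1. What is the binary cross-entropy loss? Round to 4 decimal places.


For y=1: Loss = -log(p)
= -log(0.779)
= -(-0.2497)
= 0.2497

0.2497


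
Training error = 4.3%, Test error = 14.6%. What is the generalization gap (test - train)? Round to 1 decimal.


Generalization gap = test_error - train_error
= 14.6 - 4.3
= 10.3%
A large gap suggests overfitting.

10.3


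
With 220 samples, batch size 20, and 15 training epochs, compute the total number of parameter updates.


Iterations per epoch = 220 / 20 = 11
Total updates = iterations_per_epoch * epochs
= 11 * 15
= 165

165


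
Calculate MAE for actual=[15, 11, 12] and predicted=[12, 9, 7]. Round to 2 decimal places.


Absolute errors: [3, 2, 5]
Sum of absolute errors = 10
MAE = 10 / 3 = 3.33

3.33


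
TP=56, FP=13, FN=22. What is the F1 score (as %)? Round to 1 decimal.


Precision = TP / (TP + FP) = 56 / 69 = 0.8116
Recall = TP / (TP + FN) = 56 / 78 = 0.7179
F1 = 2 * P * R / (P + R)
= 2 * 0.8116 * 0.7179 / (0.8116 + 0.7179)
= 1.1654 / 1.5295
= 0.7619
As percentage: 76.2%

76.2


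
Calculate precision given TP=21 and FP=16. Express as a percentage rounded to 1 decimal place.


Precision = TP / (TP + FP) * 100
= 21 / (21 + 16)
= 21 / 37
= 0.5676
= 56.8%

56.8


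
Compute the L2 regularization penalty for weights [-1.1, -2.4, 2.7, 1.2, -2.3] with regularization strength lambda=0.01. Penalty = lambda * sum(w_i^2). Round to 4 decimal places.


Squaring each weight:
(-1.1)^2 = 1.21
(-2.4)^2 = 5.76
2.7^2 = 7.29
1.2^2 = 1.44
(-2.3)^2 = 5.29
Sum of squares = 20.99
Penalty = 0.01 * 20.99 = 0.2099

0.2099


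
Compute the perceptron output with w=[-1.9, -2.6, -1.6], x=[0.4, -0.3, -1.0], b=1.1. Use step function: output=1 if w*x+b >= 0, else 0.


z = w . x + b
= -1.9*0.4 + -2.6*-0.3 + -1.6*-1.0 + 1.1
= -0.76 + 0.78 + 1.6 + 1.1
= 1.62 + 1.1
= 2.72
Since z = 2.72 >= 0, output = 1

1


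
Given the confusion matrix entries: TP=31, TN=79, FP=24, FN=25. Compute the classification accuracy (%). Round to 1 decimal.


Accuracy = (TP + TN) / (TP + TN + FP + FN) * 100
= (31 + 79) / (31 + 79 + 24 + 25)
= 110 / 159
= 0.6918
= 69.2%

69.2


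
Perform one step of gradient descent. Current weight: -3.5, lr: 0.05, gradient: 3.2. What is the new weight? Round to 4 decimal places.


w_new = w_old - lr * gradient
= -3.5 - 0.05 * 3.2
= -3.5 - (0.16)
= -3.6600

-3.6600


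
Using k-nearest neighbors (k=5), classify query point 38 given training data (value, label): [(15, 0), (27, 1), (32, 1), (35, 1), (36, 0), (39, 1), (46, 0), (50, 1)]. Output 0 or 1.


Distances from query 38:
Point 39 (class 1): distance = 1
Point 36 (class 0): distance = 2
Point 35 (class 1): distance = 3
Point 32 (class 1): distance = 6
Point 46 (class 0): distance = 8
K=5 nearest neighbors: classes = [1, 0, 1, 1, 0]
Votes for class 1: 3 / 5
Majority vote => class 1

1


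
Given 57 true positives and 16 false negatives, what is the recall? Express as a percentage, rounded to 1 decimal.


Recall = TP / (TP + FN) * 100
= 57 / (57 + 16)
= 57 / 73
= 0.7808
= 78.1%

78.1


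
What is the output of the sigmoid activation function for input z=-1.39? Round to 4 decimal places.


sigmoid(z) = 1 / (1 + exp(-z))
exp(-(-1.39)) = exp(1.39) = 4.0149
1 + 4.0149 = 5.0149
1 / 5.0149 = 0.1994

0.1994


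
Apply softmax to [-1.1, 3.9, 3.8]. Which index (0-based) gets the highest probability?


Softmax is a monotonic transformation, so it preserves the argmax.
We need to find the index of the maximum logit.
Index 0: -1.1
Index 1: 3.9
Index 2: 3.8
Maximum logit = 3.9 at index 1

1


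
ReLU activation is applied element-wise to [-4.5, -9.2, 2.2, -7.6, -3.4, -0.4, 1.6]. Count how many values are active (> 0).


ReLU(x) = max(0, x) for each element:
ReLU(-4.5) = 0
ReLU(-9.2) = 0
ReLU(2.2) = 2.2
ReLU(-7.6) = 0
ReLU(-3.4) = 0
ReLU(-0.4) = 0
ReLU(1.6) = 1.6
Active neurons (>0): 2

2


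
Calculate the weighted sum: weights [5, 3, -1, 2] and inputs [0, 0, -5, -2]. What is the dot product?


Element-wise products:
5 * 0 = 0
3 * 0 = 0
-1 * -5 = 5
2 * -2 = -4
Sum = 0 + 0 + 5 + -4
= 1

1


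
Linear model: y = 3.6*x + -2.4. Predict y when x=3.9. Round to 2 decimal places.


y = 3.6 * 3.9 + (-2.4)
= 14.04 + (-2.4)
= 11.64

11.64


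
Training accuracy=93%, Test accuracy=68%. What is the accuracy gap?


Gap = train_accuracy - test_accuracy
= 93 - 68
= 25%
This large gap strongly indicates overfitting.

25


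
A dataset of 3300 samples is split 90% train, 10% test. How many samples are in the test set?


Train samples = 3300 * 90% = 2970
Test samples = 3300 - 2970
= 330

330


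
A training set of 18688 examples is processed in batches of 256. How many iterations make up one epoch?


Iterations per epoch = dataset_size / batch_size
= 18688 / 256
= 73

73


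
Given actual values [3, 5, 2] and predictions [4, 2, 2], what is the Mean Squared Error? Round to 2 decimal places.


Differences: [-1, 3, 0]
Squared errors: [1, 9, 0]
Sum of squared errors = 10
MSE = 10 / 3 = 3.33

3.33


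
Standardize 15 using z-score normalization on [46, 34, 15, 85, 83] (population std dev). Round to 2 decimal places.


Mean = (46 + 34 + 15 + 85 + 83) / 5 = 52.6
Variance = sum((x_i - mean)^2) / n = 755.44
Std = sqrt(755.44) = 27.4853
Z = (x - mean) / std
= (15 - 52.6) / 27.4853
= -37.6 / 27.4853
= -1.37

-1.37


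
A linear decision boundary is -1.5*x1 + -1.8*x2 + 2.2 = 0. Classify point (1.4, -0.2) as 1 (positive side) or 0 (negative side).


Compute -1.5 * 1.4 + -1.8 * -0.2 + 2.2
= -2.1 + 0.36 + 2.2
= 0.46
Since 0.46 >= 0, the point is on the positive side.

1


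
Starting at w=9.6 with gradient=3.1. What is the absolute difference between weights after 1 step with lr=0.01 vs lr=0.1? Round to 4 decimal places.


With lr=0.01: w_new = 9.6 - 0.01 * 3.1 = 9.569
With lr=0.1: w_new = 9.6 - 0.1 * 3.1 = 9.29
Absolute difference = |9.569 - 9.29|
= 0.2790

0.2790


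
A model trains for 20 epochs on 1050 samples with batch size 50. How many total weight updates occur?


Iterations per epoch = 1050 / 50 = 21
Total updates = iterations_per_epoch * epochs
= 21 * 20
= 420

420


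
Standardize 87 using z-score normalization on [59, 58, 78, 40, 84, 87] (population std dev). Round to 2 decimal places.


Mean = (59 + 58 + 78 + 40 + 84 + 87) / 6 = 67.6667
Variance = sum((x_i - mean)^2) / n = 280.2222
Std = sqrt(280.2222) = 16.7398
Z = (x - mean) / std
= (87 - 67.6667) / 16.7398
= 19.3333 / 16.7398
= 1.15

1.15


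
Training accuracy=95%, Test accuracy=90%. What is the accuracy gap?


Gap = train_accuracy - test_accuracy
= 95 - 90
= 5%
This moderate gap may indicate mild overfitting.

5


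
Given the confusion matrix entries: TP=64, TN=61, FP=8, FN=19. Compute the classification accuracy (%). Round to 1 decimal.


Accuracy = (TP + TN) / (TP + TN + FP + FN) * 100
= (64 + 61) / (64 + 61 + 8 + 19)
= 125 / 152
= 0.8224
= 82.2%

82.2


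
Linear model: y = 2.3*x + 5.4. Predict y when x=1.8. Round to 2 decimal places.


y = 2.3 * 1.8 + (5.4)
= 4.14 + (5.4)
= 9.54

9.54


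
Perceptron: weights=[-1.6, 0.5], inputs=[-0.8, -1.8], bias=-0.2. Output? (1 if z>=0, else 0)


z = w . x + b
= -1.6*-0.8 + 0.5*-1.8 + -0.2
= 1.28 + -0.9 + -0.2
= 0.38 + -0.2
= 0.18
Since z = 0.18 >= 0, output = 1

1


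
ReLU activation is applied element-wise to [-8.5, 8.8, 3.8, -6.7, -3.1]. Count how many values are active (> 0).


ReLU(x) = max(0, x) for each element:
ReLU(-8.5) = 0
ReLU(8.8) = 8.8
ReLU(3.8) = 3.8
ReLU(-6.7) = 0
ReLU(-3.1) = 0
Active neurons (>0): 2

2


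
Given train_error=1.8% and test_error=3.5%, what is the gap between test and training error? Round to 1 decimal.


Generalization gap = test_error - train_error
= 3.5 - 1.8
= 1.7%
A small gap suggests good generalization.

1.7


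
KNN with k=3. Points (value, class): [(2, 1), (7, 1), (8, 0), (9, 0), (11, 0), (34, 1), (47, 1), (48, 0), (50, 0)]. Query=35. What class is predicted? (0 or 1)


Distances from query 35:
Point 34 (class 1): distance = 1
Point 47 (class 1): distance = 12
Point 48 (class 0): distance = 13
K=3 nearest neighbors: classes = [1, 1, 0]
Votes for class 1: 2 / 3
Majority vote => class 1

1


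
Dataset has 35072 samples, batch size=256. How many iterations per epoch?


Iterations per epoch = dataset_size / batch_size
= 35072 / 256
= 137

137


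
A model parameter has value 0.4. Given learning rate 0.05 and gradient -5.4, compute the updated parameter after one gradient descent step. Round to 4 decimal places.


w_new = w_old - lr * gradient
= 0.4 - 0.05 * -5.4
= 0.4 - (-0.27)
= 0.6700

0.6700


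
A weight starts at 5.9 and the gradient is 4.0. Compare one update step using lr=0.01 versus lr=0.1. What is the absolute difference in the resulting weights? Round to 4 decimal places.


With lr=0.01: w_new = 5.9 - 0.01 * 4.0 = 5.86
With lr=0.1: w_new = 5.9 - 0.1 * 4.0 = 5.5
Absolute difference = |5.86 - 5.5|
= 0.3600

0.3600


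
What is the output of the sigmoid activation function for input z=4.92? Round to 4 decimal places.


sigmoid(z) = 1 / (1 + exp(-z))
exp(-(4.92)) = exp(-4.92) = 0.0073
1 + 0.0073 = 1.0073
1 / 1.0073 = 0.9928

0.9928


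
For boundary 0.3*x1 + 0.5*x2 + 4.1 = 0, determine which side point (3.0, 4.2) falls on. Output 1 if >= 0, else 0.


Compute 0.3 * 3.0 + 0.5 * 4.2 + 4.1
= 0.9 + 2.1 + 4.1
= 7.1
Since 7.1 >= 0, the point is on the positive side.

1


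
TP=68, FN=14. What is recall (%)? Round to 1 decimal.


Recall = TP / (TP + FN) * 100
= 68 / (68 + 14)
= 68 / 82
= 0.8293
= 82.9%

82.9


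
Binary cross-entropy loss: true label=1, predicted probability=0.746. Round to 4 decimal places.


For y=1: Loss = -log(p)
= -log(0.746)
= -(-0.293)
= 0.2930

0.2930


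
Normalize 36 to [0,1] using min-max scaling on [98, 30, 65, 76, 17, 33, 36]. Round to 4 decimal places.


Min = 17, Max = 98
Range = 98 - 17 = 81
Scaled = (x - min) / (max - min)
= (36 - 17) / 81
= 19 / 81
= 0.2346

0.2346


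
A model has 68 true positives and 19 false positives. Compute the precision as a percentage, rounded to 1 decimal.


Precision = TP / (TP + FP) * 100
= 68 / (68 + 19)
= 68 / 87
= 0.7816
= 78.2%

78.2


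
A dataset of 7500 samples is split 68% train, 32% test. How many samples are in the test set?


Train samples = 7500 * 68% = 5100
Test samples = 7500 - 5100
= 2400

2400


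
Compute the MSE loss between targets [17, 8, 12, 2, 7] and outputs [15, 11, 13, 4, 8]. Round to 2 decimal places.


Differences: [2, -3, -1, -2, -1]
Squared errors: [4, 9, 1, 4, 1]
Sum of squared errors = 19
MSE = 19 / 5 = 3.80

3.80


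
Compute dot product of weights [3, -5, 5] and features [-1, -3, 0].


Element-wise products:
3 * -1 = -3
-5 * -3 = 15
5 * 0 = 0
Sum = -3 + 15 + 0
= 12

12


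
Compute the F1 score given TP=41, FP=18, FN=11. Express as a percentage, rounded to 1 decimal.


Precision = TP / (TP + FP) = 41 / 59 = 0.6949
Recall = TP / (TP + FN) = 41 / 52 = 0.7885
F1 = 2 * P * R / (P + R)
= 2 * 0.6949 * 0.7885 / (0.6949 + 0.7885)
= 1.0958 / 1.4834
= 0.7387
As percentage: 73.9%

73.9


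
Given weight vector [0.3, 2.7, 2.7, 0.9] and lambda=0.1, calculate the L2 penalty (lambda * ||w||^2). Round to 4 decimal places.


Squaring each weight:
0.3^2 = 0.09
2.7^2 = 7.29
2.7^2 = 7.29
0.9^2 = 0.81
Sum of squares = 15.48
Penalty = 0.1 * 15.48 = 1.5480

1.5480


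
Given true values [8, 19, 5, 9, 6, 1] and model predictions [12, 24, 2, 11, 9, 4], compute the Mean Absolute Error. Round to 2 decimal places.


Absolute errors: [4, 5, 3, 2, 3, 3]
Sum of absolute errors = 20
MAE = 20 / 6 = 3.33

3.33


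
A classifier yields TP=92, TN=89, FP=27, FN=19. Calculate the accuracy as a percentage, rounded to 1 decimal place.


Accuracy = (TP + TN) / (TP + TN + FP + FN) * 100
= (92 + 89) / (92 + 89 + 27 + 19)
= 181 / 227
= 0.7974
= 79.7%

79.7


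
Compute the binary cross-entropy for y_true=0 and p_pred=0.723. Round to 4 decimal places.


For y=0: Loss = -log(1-p)
= -log(1 - 0.723)
= -log(0.277)
= -(-1.2837)
= 1.2837

1.2837


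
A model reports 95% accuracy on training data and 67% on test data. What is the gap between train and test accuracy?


Gap = train_accuracy - test_accuracy
= 95 - 67
= 28%
This large gap strongly indicates overfitting.

28


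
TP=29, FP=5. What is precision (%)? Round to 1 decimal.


Precision = TP / (TP + FP) * 100
= 29 / (29 + 5)
= 29 / 34
= 0.8529
= 85.3%

85.3


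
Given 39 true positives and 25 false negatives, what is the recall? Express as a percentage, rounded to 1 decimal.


Recall = TP / (TP + FN) * 100
= 39 / (39 + 25)
= 39 / 64
= 0.6094
= 60.9%

60.9


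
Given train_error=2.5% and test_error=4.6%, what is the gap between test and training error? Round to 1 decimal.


Generalization gap = test_error - train_error
= 4.6 - 2.5
= 2.1%
A moderate gap.

2.1


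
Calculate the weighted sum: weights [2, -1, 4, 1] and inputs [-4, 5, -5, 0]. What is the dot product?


Element-wise products:
2 * -4 = -8
-1 * 5 = -5
4 * -5 = -20
1 * 0 = 0
Sum = -8 + -5 + -20 + 0
= -33

-33
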